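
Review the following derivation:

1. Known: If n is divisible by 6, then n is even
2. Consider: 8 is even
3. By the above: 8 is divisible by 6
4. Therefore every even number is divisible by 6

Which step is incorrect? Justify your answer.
Step 3: By the above: 8 is divisible by 6

Step 3 commits the fallacy of affirming the consequent. The known fact 'divisible by 6 → even' does NOT imply 'even → divisible by 6'. That would be the converse, which is false. For example, 8 is even but 8 ÷ 6 = 1.33, which is not an integer.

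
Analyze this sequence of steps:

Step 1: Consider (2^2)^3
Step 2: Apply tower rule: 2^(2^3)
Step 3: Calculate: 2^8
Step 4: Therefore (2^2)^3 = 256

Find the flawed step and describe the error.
Step 2: Apply tower rule: 2^(2^3)

Step 2 incorrectly states that (a^b)^c = a^(b^c). The correct rule is (a^b)^c = a^(b×c). The actual value is (2^2)^3 = 2^6 = 64, not 2^8 = 256.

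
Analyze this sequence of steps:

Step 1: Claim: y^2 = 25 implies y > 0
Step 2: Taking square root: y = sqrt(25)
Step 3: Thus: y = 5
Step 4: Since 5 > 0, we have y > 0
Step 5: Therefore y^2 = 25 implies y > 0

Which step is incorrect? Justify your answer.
Step 2: Taking square root: y = sqrt(25)

Step 2 takes the square root and assumes the positive root only. The equation y^2 = 25 actually has two solutions: y = 5 and y = -5. The proof silently assumes y > 0 without justification, then uses this assumption to conclude y > 0, which is circular. The counterexample y = -5 shows the claim is false.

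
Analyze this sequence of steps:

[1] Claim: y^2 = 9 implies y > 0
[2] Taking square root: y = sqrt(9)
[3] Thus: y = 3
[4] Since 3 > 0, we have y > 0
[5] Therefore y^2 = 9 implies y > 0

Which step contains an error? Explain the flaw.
Step 2: Taking square root: y = sqrt(9)

Step 2 takes the square root and assumes the positive root only. The equation y^2 = 9 actually has two solutions: y = 3 and y = -3. The proof silently assumes y > 0 without justification, then uses this assumption to conclude y > 0, which is circular. The counterexample y = -3 shows the claim is false.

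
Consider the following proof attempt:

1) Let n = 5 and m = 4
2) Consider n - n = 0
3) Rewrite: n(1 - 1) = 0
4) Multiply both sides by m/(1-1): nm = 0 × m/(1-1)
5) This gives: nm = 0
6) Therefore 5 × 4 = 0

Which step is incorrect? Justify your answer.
Step 4: Multiply both sides by m/(1-1): nm = 0 × m/(1-1)

Step 4 multiplies both sides by m/(1-1). However, 1-1 = 0, so this is multiplication by m/0, which is undefined. We cannot multiply by an undefined expression.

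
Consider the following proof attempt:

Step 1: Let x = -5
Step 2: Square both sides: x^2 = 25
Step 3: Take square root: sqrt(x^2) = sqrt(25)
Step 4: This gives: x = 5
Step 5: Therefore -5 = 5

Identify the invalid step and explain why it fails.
Step 4: This gives: x = 5

Step 4 incorrectly states that sqrt(x^2) = x. The correct identity is sqrt(x^2) = |x|. Since x = -5 < 0, we have sqrt(x^2) = |-5| = 5, not x = -5.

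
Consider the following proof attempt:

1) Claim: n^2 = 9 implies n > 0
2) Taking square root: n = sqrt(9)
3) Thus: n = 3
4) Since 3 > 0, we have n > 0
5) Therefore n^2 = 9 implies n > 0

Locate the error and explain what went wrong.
Step 2: Taking square root: n = sqrt(9)

Step 2 takes the square root and assumes the positive root only. The equation n^2 = 9 actually has two solutions: n = 3 and n = -3. The proof silently assumes n > 0 without justification, then uses this assumption to conclude n > 0, which is circular. The counterexample n = -3 shows the claim is false.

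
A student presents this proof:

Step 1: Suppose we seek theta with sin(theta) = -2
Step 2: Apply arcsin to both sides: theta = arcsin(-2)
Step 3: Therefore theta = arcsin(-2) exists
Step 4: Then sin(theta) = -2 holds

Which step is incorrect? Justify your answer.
Step 2: Apply arcsin to both sides: theta = arcsin(-2)

Step 2 applies arcsin to -2. However, arcsin(x) is only defined for x in [-1, 1] because sin(theta) can only produce values in that range. Since |-2| > 1, arcsin(-2) is undefined. There is no angle whose sine equals -2.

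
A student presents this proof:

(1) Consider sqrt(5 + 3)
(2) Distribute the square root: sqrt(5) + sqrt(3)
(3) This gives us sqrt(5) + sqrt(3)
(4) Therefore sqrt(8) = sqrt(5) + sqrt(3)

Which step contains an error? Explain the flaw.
Step 2: Distribute the square root: sqrt(5) + sqrt(3)

Step 2 incorrectly 'distributes' the square root over addition. The square root function does not distribute: sqrt(a + b) ≠ sqrt(a) + sqrt(b). In fact, sqrt(5 + 3) = sqrt(8) ≈ 2.8284, while sqrt(5) + sqrt(3) ≈ 3.9681.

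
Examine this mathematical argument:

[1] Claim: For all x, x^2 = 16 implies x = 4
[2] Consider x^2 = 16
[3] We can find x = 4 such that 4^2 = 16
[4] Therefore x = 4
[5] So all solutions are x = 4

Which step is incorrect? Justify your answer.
Step 4: Therefore x = 4

Step 4 incorrectly concludes that x = 4 is the only solution. The proof shows that x = 4 is A solution (existence), but does not show it is the ONLY solution (uniqueness). In fact, x = -4 is also a solution since (-4)^2 = 16. Finding one solution doesn't prove there are no others.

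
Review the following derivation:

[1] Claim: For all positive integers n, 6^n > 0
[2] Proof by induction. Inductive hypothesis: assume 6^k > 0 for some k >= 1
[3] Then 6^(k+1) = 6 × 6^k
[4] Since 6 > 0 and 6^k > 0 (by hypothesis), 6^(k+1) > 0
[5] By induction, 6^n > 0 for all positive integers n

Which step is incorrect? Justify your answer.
Step 5: By induction, 6^n > 0 for all positive integers n

Step 5 concludes the proof by induction, but no base case was ever established. A valid induction proof requires: (1) a base case proving 6^1 > 0, and (2) an inductive step showing IF 6^k > 0 THEN 6^(k+1) > 0. Steps 2-4 correctly establish the inductive step, but without the base case the conclusion in step 5 does not follow.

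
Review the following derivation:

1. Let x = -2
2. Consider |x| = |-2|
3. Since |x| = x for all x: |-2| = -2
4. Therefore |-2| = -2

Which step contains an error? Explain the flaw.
Step 3: Since |x| = x for all x: |-2| = -2

Step 3 incorrectly states that |x| = x for all x. The correct definition is |x| = x when x >= 0, and |x| = -x when x < 0. Since -2 < 0, we have |-2| = -(-2) = 2, not -2.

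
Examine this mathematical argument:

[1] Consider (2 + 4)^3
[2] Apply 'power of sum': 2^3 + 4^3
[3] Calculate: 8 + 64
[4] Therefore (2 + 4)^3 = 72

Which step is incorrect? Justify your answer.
Step 2: Apply 'power of sum': 2^3 + 4^3

Step 2 incorrectly applies a non-existent rule '(a+b)^n = a^n + b^n'. This is false in general. The correct expansion uses the binomial theorem. The actual value is (2 + 4)^3 = 6^3 = 216, not 72.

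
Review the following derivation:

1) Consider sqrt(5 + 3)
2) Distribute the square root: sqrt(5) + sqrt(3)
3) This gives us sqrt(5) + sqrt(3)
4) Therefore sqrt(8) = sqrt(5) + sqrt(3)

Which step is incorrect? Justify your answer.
Step 2: Distribute the square root: sqrt(5) + sqrt(3)

Step 2 incorrectly 'distributes' the square root over addition. The square root function does not distribute: sqrt(a + b) ≠ sqrt(a) + sqrt(b). In fact, sqrt(5 + 3) = sqrt(8) ≈ 2.8284, while sqrt(5) + sqrt(3) ≈ 3.9681.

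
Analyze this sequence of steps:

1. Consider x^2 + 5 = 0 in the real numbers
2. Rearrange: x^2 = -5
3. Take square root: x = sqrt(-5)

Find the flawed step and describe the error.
Step 3: Take square root: x = sqrt(-5)

Step 3 takes the square root of -5, which is negative. In the real number system, the square root of a negative number is undefined. The equation x^2 + 5 = 0 has no real solutions. Square roots of negative numbers only exist in the complex numbers.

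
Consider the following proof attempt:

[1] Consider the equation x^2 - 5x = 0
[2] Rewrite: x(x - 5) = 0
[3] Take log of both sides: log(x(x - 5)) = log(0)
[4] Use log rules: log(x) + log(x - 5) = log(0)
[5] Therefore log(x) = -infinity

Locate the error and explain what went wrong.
Step 3: Take log of both sides: log(x(x - 5)) = log(0)

Step 3 takes the logarithm of both sides, resulting in log(0) on the right side. The logarithm is only defined for positive numbers; log(0) is undefined (approaches negative infinity). This operation is invalid.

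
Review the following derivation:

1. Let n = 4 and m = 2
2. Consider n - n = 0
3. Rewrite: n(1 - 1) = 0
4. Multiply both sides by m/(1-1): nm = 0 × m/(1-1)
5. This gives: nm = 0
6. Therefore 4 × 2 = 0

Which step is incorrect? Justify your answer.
Step 4: Multiply both sides by m/(1-1): nm = 0 × m/(1-1)

Step 4 multiplies both sides by m/(1-1). However, 1-1 = 0, so this is multiplication by m/0, which is undefined. We cannot multiply by an undefined expression.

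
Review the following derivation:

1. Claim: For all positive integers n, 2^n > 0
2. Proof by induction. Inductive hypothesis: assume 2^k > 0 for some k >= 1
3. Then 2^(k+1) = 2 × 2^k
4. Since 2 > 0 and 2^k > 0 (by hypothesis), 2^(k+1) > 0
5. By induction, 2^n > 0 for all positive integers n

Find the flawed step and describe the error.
Step 5: By induction, 2^n > 0 for all positive integers n

Step 5 concludes the proof by induction, but no base case was ever established. A valid induction proof requires: (1) a base case proving 2^1 > 0, and (2) an inductive step showing IF 2^k > 0 THEN 2^(k+1) > 0. Steps 2-4 correctly establish the inductive step, but without the base case the conclusion in step 5 does not follow.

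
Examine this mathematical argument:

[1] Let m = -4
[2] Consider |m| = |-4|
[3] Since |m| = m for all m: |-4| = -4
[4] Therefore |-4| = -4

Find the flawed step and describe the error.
Step 3: Since |m| = m for all m: |-4| = -4

Step 3 incorrectly states that |m| = m for all m. The correct definition is |m| = m when m >= 0, and |m| = -m when m < 0. Since -4 < 0, we have |-4| = -(-4) = 4, not -4.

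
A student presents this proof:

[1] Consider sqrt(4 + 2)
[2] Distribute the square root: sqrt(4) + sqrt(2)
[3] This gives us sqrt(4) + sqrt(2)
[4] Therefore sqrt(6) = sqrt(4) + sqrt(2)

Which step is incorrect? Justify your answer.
Step 2: Distribute the square root: sqrt(4) + sqrt(2)

Step 2 incorrectly 'distributes' the square root over addition. The square root function does not distribute: sqrt(a + b) ≠ sqrt(a) + sqrt(b). In fact, sqrt(4 + 2) = sqrt(6) ≈ 2.4495, while sqrt(4) + sqrt(2) ≈ 3.4142.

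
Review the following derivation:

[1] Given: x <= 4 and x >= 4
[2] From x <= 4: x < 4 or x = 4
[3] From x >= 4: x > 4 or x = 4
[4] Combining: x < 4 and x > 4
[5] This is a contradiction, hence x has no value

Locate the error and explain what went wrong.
Step 4: Combining: x < 4 and x > 4

Step 4 incorrectly combines the conditions. From x <= 4 and x >= 4, the intersection is x = 4. The error treats the 'or' cases as 'and' requirements. The correct conclusion is that x = 4 is the unique solution, not that no solution exists.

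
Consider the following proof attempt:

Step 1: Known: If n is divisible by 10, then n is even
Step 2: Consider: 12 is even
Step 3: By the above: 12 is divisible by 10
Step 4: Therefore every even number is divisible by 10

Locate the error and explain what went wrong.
Step 3: By the above: 12 is divisible by 10

Step 3 commits the fallacy of affirming the consequent. The known fact 'divisible by 10 → even' does NOT imply 'even → divisible by 10'. That would be the converse, which is false. For example, 12 is even but 12 ÷ 10 = 1.20, which is not an integer.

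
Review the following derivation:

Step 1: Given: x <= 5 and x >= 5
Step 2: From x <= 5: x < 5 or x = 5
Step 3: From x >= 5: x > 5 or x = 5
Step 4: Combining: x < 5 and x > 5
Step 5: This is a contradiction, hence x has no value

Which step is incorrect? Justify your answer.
Step 4: Combining: x < 5 and x > 5

Step 4 incorrectly combines the conditions. From x <= 5 and x >= 5, the intersection is x = 5. The error treats the 'or' cases as 'and' requirements. The correct conclusion is that x = 5 is the unique solution, not that no solution exists.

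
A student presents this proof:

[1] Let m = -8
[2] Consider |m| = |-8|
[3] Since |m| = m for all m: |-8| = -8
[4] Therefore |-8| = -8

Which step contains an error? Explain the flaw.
Step 3: Since |m| = m for all m: |-8| = -8

Step 3 incorrectly states that |m| = m for all m. The correct definition is |m| = m when m >= 0, and |m| = -m when m < 0. Since -8 < 0, we have |-8| = -(-8) = 8, not -8.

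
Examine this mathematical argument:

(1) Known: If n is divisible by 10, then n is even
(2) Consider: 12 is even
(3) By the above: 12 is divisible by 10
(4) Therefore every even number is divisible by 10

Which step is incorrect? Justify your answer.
Step 3: By the above: 12 is divisible by 10

Step 3 commits the fallacy of affirming the consequent. The known fact 'divisible by 10 → even' does NOT imply 'even → divisible by 10'. That would be the converse, which is false. For example, 12 is even but 12 ÷ 10 = 1.20, which is not an integer.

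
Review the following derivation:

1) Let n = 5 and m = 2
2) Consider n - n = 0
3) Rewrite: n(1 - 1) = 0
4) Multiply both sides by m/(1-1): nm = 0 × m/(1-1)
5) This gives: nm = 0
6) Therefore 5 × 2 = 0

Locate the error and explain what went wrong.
Step 4: Multiply both sides by m/(1-1): nm = 0 × m/(1-1)

Step 4 multiplies both sides by m/(1-1). However, 1-1 = 0, so this is multiplication by m/0, which is undefined. We cannot multiply by an undefined expression.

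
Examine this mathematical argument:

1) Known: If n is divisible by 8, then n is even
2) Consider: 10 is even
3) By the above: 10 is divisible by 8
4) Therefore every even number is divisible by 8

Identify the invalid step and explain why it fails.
Step 3: By the above: 10 is divisible by 8

Step 3 commits the fallacy of affirming the consequent. The known fact 'divisible by 8 → even' does NOT imply 'even → divisible by 8'. That would be the converse, which is false. For example, 10 is even but 10 ÷ 8 = 1.25, which is not an integer.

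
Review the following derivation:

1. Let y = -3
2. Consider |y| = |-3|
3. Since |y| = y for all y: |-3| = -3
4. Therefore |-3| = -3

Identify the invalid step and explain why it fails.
Step 3: Since |y| = y for all y: |-3| = -3

Step 3 incorrectly states that |y| = y for all y. The correct definition is |y| = y when y >= 0, and |y| = -y when y < 0. Since -3 < 0, we have |-3| = -(-3) = 3, not -3.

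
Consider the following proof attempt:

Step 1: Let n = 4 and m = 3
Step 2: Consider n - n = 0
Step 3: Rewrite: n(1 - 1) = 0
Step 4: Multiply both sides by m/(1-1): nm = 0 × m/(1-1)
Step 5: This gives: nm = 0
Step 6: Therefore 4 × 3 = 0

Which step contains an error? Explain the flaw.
Step 4: Multiply both sides by m/(1-1): nm = 0 × m/(1-1)

Step 4 multiplies both sides by m/(1-1). However, 1-1 = 0, so this is multiplication by m/0, which is undefined. We cannot multiply by an undefined expression.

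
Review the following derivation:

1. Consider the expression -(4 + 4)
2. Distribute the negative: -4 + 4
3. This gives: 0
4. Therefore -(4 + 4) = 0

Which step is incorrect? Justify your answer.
Step 2: Distribute the negative: -4 + 4

Step 2 incorrectly distributes the negative sign. The correct distribution is -(4 + 4) = -4 - 4 = -8. The negative must be applied to both terms, not just the first. The error treats -(4 + 4) as -4 + 4, which equals 0 instead of -8.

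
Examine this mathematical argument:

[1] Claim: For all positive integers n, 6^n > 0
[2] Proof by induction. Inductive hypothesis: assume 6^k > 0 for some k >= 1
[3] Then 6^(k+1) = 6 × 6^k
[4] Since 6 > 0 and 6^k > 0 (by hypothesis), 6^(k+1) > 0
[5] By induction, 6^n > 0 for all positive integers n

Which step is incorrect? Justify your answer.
Step 5: By induction, 6^n > 0 for all positive integers n

Step 5 concludes the proof by induction, but no base case was ever established. A valid induction proof requires: (1) a base case proving 6^1 > 0, and (2) an inductive step showing IF 6^k > 0 THEN 6^(k+1) > 0. Steps 2-4 correctly establish the inductive step, but without the base case the conclusion in step 5 does not follow.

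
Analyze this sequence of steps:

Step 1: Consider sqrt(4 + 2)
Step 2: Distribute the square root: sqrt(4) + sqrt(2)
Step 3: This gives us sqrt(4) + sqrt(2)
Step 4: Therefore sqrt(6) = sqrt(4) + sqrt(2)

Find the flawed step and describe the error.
Step 2: Distribute the square root: sqrt(4) + sqrt(2)

Step 2 incorrectly 'distributes' the square root over addition. The square root function does not distribute: sqrt(a + b) ≠ sqrt(a) + sqrt(b). In fact, sqrt(4 + 2) = sqrt(6) ≈ 2.4495, while sqrt(4) + sqrt(2) ≈ 3.4142.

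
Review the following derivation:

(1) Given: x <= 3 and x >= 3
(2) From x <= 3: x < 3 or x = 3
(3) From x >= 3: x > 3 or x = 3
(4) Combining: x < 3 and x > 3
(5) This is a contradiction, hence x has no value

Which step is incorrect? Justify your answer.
Step 4: Combining: x < 3 and x > 3

Step 4 incorrectly combines the conditions. From x <= 3 and x >= 3, the intersection is x = 3. The error treats the 'or' cases as 'and' requirements. The correct conclusion is that x = 3 is the unique solution, not that no solution exists.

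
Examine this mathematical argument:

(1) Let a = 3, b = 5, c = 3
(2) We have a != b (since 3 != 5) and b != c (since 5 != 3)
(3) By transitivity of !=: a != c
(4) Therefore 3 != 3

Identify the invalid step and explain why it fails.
Step 3: By transitivity of !=: a != c

Step 3 incorrectly applies transitivity to the '!=' relation. Transitivity states: if a R b and b R c, then a R c. However, '!=' is not transitive. Counterexample: 3 != 5 and 5 != 3, but 3 = 3 (both equal 3). Transitivity holds for relations like <, <=, =, but not for !=.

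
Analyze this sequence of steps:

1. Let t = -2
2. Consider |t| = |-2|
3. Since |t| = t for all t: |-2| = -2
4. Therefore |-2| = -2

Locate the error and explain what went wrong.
Step 3: Since |t| = t for all t: |-2| = -2

Step 3 incorrectly states that |t| = t for all t. The correct definition is |t| = t when t >= 0, and |t| = -t when t < 0. Since -2 < 0, we have |-2| = -(-2) = 2, not -2.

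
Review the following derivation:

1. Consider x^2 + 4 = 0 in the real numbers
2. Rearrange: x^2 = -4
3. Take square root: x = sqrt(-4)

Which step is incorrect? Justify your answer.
Step 3: Take square root: x = sqrt(-4)

Step 3 takes the square root of -4, which is negative. In the real number system, the square root of a negative number is undefined. The equation x^2 + 4 = 0 has no real solutions. Square roots of negative numbers only exist in the complex numbers.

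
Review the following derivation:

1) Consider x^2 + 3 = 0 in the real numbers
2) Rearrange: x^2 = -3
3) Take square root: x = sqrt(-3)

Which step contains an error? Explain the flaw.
Step 3: Take square root: x = sqrt(-3)

Step 3 takes the square root of -3, which is negative. In the real number system, the square root of a negative number is undefined. The equation x^2 + 3 = 0 has no real solutions. Square roots of negative numbers only exist in the complex numbers.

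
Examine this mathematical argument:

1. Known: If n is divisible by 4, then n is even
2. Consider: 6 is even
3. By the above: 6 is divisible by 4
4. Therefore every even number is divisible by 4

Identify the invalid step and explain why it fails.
Step 3: By the above: 6 is divisible by 4

Step 3 commits the fallacy of affirming the consequent. The known fact 'divisible by 4 → even' does NOT imply 'even → divisible by 4'. That would be the converse, which is false. For example, 6 is even but 6 ÷ 4 = 1.50, which is not an integer.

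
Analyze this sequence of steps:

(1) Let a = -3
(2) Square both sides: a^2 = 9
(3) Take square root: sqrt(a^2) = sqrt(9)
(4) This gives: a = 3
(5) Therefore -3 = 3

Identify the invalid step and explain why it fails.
Step 4: This gives: a = 3

Step 4 incorrectly states that sqrt(a^2) = a. The correct identity is sqrt(a^2) = |a|. Since a = -3 < 0, we have sqrt(a^2) = |-3| = 3, not a = -3.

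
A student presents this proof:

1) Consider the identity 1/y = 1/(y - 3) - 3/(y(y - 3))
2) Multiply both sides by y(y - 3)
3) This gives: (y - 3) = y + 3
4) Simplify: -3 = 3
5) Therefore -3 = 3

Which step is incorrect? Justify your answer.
Step 3: This gives: (y - 3) = y + 3

Step 3 makes a sign error when clearing denominators. Multiplying -3/(y(y - 3)) by y(y - 3) gives -3, not +3. The correct result is (y - 3) = y - 3, which is trivially true, not (y - 3) = y + 3. (Step 1 is a valid identity: 1/(y - 3) - 3/(y(y - 3)) = (y - 3)/(y(y - 3)) = 1/y.)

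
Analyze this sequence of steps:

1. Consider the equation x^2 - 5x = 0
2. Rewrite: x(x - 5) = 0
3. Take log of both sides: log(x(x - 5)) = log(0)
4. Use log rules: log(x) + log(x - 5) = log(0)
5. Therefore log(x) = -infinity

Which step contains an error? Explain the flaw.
Step 3: Take log of both sides: log(x(x - 5)) = log(0)

Step 3 takes the logarithm of both sides, resulting in log(0) on the right side. The logarithm is only defined for positive numbers; log(0) is undefined (approaches negative infinity). This operation is invalid.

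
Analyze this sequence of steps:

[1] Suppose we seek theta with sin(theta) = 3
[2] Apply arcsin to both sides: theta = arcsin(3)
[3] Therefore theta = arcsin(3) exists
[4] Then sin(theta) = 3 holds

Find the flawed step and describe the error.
Step 2: Apply arcsin to both sides: theta = arcsin(3)

Step 2 applies arcsin to 3. However, arcsin(x) is only defined for x in [-1, 1] because sin(theta) can only produce values in that range. Since |3| > 1, arcsin(3) is undefined. There is no angle whose sine equals 3.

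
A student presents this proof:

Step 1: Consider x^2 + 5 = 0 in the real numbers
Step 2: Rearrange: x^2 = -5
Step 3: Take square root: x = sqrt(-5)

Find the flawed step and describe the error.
Step 3: Take square root: x = sqrt(-5)

Step 3 takes the square root of -5, which is negative. In the real number system, the square root of a negative number is undefined. The equation x^2 + 5 = 0 has no real solutions. Square roots of negative numbers only exist in the complex numbers.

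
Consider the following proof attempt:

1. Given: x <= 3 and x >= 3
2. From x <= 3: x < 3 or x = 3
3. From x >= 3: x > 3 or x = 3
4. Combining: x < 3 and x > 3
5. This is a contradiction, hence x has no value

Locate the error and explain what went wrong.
Step 4: Combining: x < 3 and x > 3

Step 4 incorrectly combines the conditions. From x <= 3 and x >= 3, the intersection is x = 3. The error treats the 'or' cases as 'and' requirements. The correct conclusion is that x = 3 is the unique solution, not that no solution exists.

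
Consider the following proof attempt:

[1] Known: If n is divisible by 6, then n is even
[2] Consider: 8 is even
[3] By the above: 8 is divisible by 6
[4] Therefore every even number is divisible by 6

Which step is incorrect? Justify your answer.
Step 3: By the above: 8 is divisible by 6

Step 3 commits the fallacy of affirming the consequent. The known fact 'divisible by 6 → even' does NOT imply 'even → divisible by 6'. That would be the converse, which is false. For example, 8 is even but 8 ÷ 6 = 1.33, which is not an integer.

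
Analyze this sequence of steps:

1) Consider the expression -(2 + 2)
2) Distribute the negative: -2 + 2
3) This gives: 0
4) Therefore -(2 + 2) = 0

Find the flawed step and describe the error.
Step 2: Distribute the negative: -2 + 2

Step 2 incorrectly distributes the negative sign. The correct distribution is -(2 + 2) = -2 - 2 = -4. The negative must be applied to both terms, not just the first. The error treats -(2 + 2) as -2 + 2, which equals 0 instead of -4.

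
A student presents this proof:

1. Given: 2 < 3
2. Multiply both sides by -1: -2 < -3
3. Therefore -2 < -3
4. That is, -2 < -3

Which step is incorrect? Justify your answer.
Step 2: Multiply both sides by -1: -2 < -3

Step 2 multiplies both sides by -1 but fails to reverse the inequality sign. When multiplying (or dividing) an inequality by a negative number, the direction must be reversed. Since 2 < 3, we should get -2 > -3, i.e., -2 > -3.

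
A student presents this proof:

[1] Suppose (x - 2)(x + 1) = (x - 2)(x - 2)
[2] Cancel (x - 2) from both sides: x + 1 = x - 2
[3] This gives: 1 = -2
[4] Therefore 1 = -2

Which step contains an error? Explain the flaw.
Step 2: Cancel (x - 2) from both sides: x + 1 = x - 2

Step 2 cancels (x - 2) from both sides. This is only valid if (x - 2) ≠ 0, i.e., x ≠ 2. When x = 2, both sides equal zero regardless of the other factors. The correct approach requires considering x = 2 as a separate case.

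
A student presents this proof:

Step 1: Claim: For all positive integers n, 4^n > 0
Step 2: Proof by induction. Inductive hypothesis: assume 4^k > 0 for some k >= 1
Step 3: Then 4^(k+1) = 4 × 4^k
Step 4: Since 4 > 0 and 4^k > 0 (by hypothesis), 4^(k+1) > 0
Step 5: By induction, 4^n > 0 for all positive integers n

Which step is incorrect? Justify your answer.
Step 5: By induction, 4^n > 0 for all positive integers n

Step 5 concludes the proof by induction, but no base case was ever established. A valid induction proof requires: (1) a base case proving 4^1 > 0, and (2) an inductive step showing IF 4^k > 0 THEN 4^(k+1) > 0. Steps 2-4 correctly establish the inductive step, but without the base case the conclusion in step 5 does not follow.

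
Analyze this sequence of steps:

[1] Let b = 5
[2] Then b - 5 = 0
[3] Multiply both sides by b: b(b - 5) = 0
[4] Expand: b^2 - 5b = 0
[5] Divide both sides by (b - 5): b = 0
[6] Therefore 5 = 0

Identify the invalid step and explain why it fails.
Step 5: Divide both sides by (b - 5): b = 0

Step 5 divides both sides by (b - 5). However, since b = 5, we have (b - 5) = 0. Division by zero is undefined, making this step invalid.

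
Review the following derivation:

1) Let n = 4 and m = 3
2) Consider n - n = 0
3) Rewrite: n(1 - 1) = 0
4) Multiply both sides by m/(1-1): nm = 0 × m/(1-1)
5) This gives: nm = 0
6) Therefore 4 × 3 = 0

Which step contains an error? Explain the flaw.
Step 4: Multiply both sides by m/(1-1): nm = 0 × m/(1-1)

Step 4 multiplies both sides by m/(1-1). However, 1-1 = 0, so this is multiplication by m/0, which is undefined. We cannot multiply by an undefined expression.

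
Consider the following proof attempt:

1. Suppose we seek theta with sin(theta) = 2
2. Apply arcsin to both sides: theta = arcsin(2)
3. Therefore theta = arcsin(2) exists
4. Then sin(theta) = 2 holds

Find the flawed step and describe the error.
Step 2: Apply arcsin to both sides: theta = arcsin(2)

Step 2 applies arcsin to 2. However, arcsin(x) is only defined for x in [-1, 1] because sin(theta) can only produce values in that range. Since |2| > 1, arcsin(2) is undefined. There is no angle whose sine equals 2.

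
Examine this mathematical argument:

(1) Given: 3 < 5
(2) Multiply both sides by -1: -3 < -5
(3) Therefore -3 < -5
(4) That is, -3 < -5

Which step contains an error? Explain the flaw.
Step 2: Multiply both sides by -1: -3 < -5

Step 2 multiplies both sides by -1 but fails to reverse the inequality sign. When multiplying (or dividing) an inequality by a negative number, the direction must be reversed. Since 3 < 5, we should get -3 > -5, i.e., -3 > -5.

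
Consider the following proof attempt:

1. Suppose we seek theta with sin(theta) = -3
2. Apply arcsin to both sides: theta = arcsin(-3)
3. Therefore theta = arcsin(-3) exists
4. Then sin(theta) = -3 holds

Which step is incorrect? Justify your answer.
Step 2: Apply arcsin to both sides: theta = arcsin(-3)

Step 2 applies arcsin to -3. However, arcsin(x) is only defined for x in [-1, 1] because sin(theta) can only produce values in that range. Since |-3| > 1, arcsin(-3) is undefined. There is no angle whose sine equals -3.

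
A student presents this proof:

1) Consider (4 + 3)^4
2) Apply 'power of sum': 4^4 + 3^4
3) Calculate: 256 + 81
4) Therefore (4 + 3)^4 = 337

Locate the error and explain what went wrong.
Step 2: Apply 'power of sum': 4^4 + 3^4

Step 2 incorrectly applies a non-existent rule '(a+b)^n = a^n + b^n'. This is false in general. The correct expansion uses the binomial theorem. The actual value is (4 + 3)^4 = 7^4 = 2401, not 337.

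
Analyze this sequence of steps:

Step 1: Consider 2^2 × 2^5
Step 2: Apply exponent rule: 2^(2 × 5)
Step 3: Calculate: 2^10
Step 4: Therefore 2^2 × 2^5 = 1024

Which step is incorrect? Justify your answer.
Step 2: Apply exponent rule: 2^(2 × 5)

Step 2 incorrectly states that a^b × a^c = a^(b×c). The correct rule is a^b × a^c = a^(b+c). The actual value is 2^2 × 2^5 = 2^7 = 128, not 2^10 = 1024.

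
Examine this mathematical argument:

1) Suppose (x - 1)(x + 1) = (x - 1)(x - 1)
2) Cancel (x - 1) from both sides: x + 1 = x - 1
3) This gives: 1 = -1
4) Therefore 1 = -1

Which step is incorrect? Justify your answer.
Step 2: Cancel (x - 1) from both sides: x + 1 = x - 1

Step 2 cancels (x - 1) from both sides. This is only valid if (x - 1) ≠ 0, i.e., x ≠ 1. When x = 1, both sides equal zero regardless of the other factors. The correct approach requires considering x = 1 as a separate case.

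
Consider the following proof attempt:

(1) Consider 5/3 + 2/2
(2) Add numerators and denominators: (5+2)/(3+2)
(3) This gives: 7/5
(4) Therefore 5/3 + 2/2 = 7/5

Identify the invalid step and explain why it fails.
Step 2: Add numerators and denominators: (5+2)/(3+2)

Step 2 incorrectly adds fractions by separately adding numerators and denominators. This is wrong. The correct method requires a common denominator: 5/3 + 2/2 = (5×2 + 2×3)/(3×2) = 16/6 = 8/3. The method used gives 7/5, which is different.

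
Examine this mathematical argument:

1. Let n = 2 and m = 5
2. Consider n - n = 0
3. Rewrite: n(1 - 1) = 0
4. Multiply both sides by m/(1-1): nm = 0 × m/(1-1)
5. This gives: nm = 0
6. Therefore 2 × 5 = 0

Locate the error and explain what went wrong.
Step 4: Multiply both sides by m/(1-1): nm = 0 × m/(1-1)

Step 4 multiplies both sides by m/(1-1). However, 1-1 = 0, so this is multiplication by m/0, which is undefined. We cannot multiply by an undefined expression.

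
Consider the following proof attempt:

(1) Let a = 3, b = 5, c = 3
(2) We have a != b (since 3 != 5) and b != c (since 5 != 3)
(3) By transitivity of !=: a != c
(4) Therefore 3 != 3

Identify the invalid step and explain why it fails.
Step 3: By transitivity of !=: a != c

Step 3 incorrectly applies transitivity to the '!=' relation. Transitivity states: if a R b and b R c, then a R c. However, '!=' is not transitive. Counterexample: 3 != 5 and 5 != 3, but 3 = 3 (both equal 3). Transitivity holds for relations like <, <=, =, but not for !=.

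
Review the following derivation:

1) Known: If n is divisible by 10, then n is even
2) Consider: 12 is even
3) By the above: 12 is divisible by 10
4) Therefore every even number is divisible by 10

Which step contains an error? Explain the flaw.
Step 3: By the above: 12 is divisible by 10

Step 3 commits the fallacy of affirming the consequent. The known fact 'divisible by 10 → even' does NOT imply 'even → divisible by 10'. That would be the converse, which is false. For example, 12 is even but 12 ÷ 10 = 1.20, which is not an integer.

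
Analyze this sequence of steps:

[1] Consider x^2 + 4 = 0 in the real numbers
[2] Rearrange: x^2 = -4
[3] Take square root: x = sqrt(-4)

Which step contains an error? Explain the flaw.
Step 3: Take square root: x = sqrt(-4)

Step 3 takes the square root of -4, which is negative. In the real number system, the square root of a negative number is undefined. The equation x^2 + 4 = 0 has no real solutions. Square roots of negative numbers only exist in the complex numbers.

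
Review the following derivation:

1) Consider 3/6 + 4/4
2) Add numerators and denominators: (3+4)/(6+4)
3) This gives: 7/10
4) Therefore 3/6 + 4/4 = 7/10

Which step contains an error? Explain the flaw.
Step 2: Add numerators and denominators: (3+4)/(6+4)

Step 2 incorrectly adds fractions by separately adding numerators and denominators. This is wrong. The correct method requires a common denominator: 3/6 + 4/4 = (3×4 + 4×6)/(6×4) = 36/24 = 3/2. The method used gives 7/10, which is different.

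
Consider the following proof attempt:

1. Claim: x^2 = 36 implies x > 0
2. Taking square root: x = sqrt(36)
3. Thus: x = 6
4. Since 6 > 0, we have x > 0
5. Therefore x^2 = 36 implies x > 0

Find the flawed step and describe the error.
Step 2: Taking square root: x = sqrt(36)

Step 2 takes the square root and assumes the positive root only. The equation x^2 = 36 actually has two solutions: x = 6 and x = -6. The proof silently assumes x > 0 without justification, then uses this assumption to conclude x > 0, which is circular. The counterexample x = -6 shows the claim is false.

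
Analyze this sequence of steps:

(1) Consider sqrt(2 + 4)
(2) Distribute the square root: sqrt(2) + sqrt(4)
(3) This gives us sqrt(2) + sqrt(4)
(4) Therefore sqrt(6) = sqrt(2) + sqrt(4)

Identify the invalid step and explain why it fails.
Step 2: Distribute the square root: sqrt(2) + sqrt(4)

Step 2 incorrectly 'distributes' the square root over addition. The square root function does not distribute: sqrt(a + b) ≠ sqrt(a) + sqrt(b). In fact, sqrt(2 + 4) = sqrt(6) ≈ 2.4495, while sqrt(2) + sqrt(4) ≈ 3.4142.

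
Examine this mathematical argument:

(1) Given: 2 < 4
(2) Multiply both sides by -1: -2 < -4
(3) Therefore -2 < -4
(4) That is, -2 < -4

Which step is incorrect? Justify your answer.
Step 2: Multiply both sides by -1: -2 < -4

Step 2 multiplies both sides by -1 but fails to reverse the inequality sign. When multiplying (or dividing) an inequality by a negative number, the direction must be reversed. Since 2 < 4, we should get -2 > -4, i.e., -2 > -4.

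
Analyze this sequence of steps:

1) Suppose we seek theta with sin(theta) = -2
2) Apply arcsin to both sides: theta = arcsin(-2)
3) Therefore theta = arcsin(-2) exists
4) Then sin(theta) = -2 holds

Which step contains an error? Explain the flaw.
Step 2: Apply arcsin to both sides: theta = arcsin(-2)

Step 2 applies arcsin to -2. However, arcsin(x) is only defined for x in [-1, 1] because sin(theta) can only produce values in that range. Since |-2| > 1, arcsin(-2) is undefined. There is no angle whose sine equals -2.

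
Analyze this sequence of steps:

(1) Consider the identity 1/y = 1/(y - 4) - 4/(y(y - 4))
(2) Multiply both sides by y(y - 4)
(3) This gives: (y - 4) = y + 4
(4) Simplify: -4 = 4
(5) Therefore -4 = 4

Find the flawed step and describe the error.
Step 3: This gives: (y - 4) = y + 4

Step 3 makes a sign error when clearing denominators. Multiplying -4/(y(y - 4)) by y(y - 4) gives -4, not +4. The correct result is (y - 4) = y - 4, which is trivially true, not (y - 4) = y + 4. (Step 1 is a valid identity: 1/(y - 4) - 4/(y(y - 4)) = (y - 4)/(y(y - 4)) = 1/y.)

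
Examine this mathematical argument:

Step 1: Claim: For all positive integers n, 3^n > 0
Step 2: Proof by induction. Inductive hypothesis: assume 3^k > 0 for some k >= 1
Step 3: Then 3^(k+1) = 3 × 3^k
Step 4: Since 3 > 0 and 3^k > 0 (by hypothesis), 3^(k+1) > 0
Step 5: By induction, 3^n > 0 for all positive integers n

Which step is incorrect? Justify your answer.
Step 5: By induction, 3^n > 0 for all positive integers n

Step 5 concludes the proof by induction, but no base case was ever established. A valid induction proof requires: (1) a base case proving 3^1 > 0, and (2) an inductive step showing IF 3^k > 0 THEN 3^(k+1) > 0. Steps 2-4 correctly establish the inductive step, but without the base case the conclusion in step 5 does not follow.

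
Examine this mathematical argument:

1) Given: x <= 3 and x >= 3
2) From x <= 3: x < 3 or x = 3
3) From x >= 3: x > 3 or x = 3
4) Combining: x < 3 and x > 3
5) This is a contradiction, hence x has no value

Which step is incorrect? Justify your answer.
Step 4: Combining: x < 3 and x > 3

Step 4 incorrectly combines the conditions. From x <= 3 and x >= 3, the intersection is x = 3. The error treats the 'or' cases as 'and' requirements. The correct conclusion is that x = 3 is the unique solution, not that no solution exists.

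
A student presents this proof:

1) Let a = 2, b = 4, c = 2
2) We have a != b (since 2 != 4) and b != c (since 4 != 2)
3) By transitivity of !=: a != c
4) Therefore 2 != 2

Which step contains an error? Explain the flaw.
Step 3: By transitivity of !=: a != c

Step 3 incorrectly applies transitivity to the '!=' relation. Transitivity states: if a R b and b R c, then a R c. However, '!=' is not transitive. Counterexample: 2 != 4 and 4 != 2, but 2 = 2 (both equal 2). Transitivity holds for relations like <, <=, =, but not for !=.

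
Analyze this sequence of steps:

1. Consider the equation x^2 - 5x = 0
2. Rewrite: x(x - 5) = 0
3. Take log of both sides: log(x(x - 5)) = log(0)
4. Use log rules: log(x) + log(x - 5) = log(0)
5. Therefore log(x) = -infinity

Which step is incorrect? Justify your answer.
Step 3: Take log of both sides: log(x(x - 5)) = log(0)

Step 3 takes the logarithm of both sides, resulting in log(0) on the right side. The logarithm is only defined for positive numbers; log(0) is undefined (approaches negative infinity). This operation is invalid.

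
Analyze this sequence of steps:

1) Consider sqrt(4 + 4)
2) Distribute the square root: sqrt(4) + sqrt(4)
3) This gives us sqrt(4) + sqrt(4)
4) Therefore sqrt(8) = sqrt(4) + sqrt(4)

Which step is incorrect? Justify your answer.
Step 2: Distribute the square root: sqrt(4) + sqrt(4)

Step 2 incorrectly 'distributes' the square root over addition. The square root function does not distribute: sqrt(a + b) ≠ sqrt(a) + sqrt(b). In fact, sqrt(4 + 4) = sqrt(8) ≈ 2.8284, while sqrt(4) + sqrt(4) ≈ 4.0000.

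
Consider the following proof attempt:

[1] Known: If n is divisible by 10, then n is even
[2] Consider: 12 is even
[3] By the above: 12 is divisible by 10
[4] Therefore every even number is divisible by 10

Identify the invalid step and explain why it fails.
Step 3: By the above: 12 is divisible by 10

Step 3 commits the fallacy of affirming the consequent. The known fact 'divisible by 10 → even' does NOT imply 'even → divisible by 10'. That would be the converse, which is false. For example, 12 is even but 12 ÷ 10 = 1.20, which is not an integer.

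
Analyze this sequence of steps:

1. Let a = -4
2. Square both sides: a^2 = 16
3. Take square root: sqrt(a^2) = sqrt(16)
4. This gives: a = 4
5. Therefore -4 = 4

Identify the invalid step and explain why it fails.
Step 4: This gives: a = 4

Step 4 incorrectly states that sqrt(a^2) = a. The correct identity is sqrt(a^2) = |a|. Since a = -4 < 0, we have sqrt(a^2) = |-4| = 4, not a = -4.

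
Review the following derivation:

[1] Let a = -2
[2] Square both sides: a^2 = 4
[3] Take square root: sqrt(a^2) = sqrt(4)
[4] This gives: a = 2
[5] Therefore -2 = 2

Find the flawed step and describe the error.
Step 4: This gives: a = 2

Step 4 incorrectly states that sqrt(a^2) = a. The correct identity is sqrt(a^2) = |a|. Since a = -2 < 0, we have sqrt(a^2) = |-2| = 2, not a = -2.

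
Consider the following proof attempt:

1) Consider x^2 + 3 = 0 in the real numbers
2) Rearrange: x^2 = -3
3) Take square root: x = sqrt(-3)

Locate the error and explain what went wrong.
Step 3: Take square root: x = sqrt(-3)

Step 3 takes the square root of -3, which is negative. In the real number system, the square root of a negative number is undefined. The equation x^2 + 3 = 0 has no real solutions. Square roots of negative numbers only exist in the complex numbers.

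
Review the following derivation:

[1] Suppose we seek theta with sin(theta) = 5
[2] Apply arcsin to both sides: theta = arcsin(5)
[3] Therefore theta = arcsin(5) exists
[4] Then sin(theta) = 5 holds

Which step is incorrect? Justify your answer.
Step 2: Apply arcsin to both sides: theta = arcsin(5)

Step 2 applies arcsin to 5. However, arcsin(x) is only defined for x in [-1, 1] because sin(theta) can only produce values in that range. Since |5| > 1, arcsin(5) is undefined. There is no angle whose sine equals 5.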